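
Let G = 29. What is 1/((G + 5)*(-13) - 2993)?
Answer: -1/3435 ≈ -0.00029112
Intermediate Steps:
1/((G + 5)*(-13) - 2993) = 1/((29 + 5)*(-13) - 2993) = 1/(34*(-13) - 2993) = 1/(-442 - 2993) = 1/(-3435) = -1/3435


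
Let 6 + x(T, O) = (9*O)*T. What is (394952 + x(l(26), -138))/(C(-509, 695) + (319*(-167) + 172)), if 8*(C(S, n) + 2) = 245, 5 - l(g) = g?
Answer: -50272/6337 ≈ -7.9331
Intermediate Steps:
l(g) = 5 - g
C(S, n) = 229/8 (C(S, n) = -2 + (⅛)*245 = -2 + 245/8 = 229/8)
x(T, O) = -6 + 9*O*T (x(T, O) = -6 + (9*O)*T = -6 + 9*O*T)
(394952 + x(l(26), -138))/(C(-509, 695) + (319*(-167) + 172)) = (394952 + (-6 + 9*(-138)*(5 - 1*26)))/(229/8 + (319*(-167) + 172)) = (394952 + (-6 + 9*(-138)*(5 - 26)))/(229/8 + (-53273 + 172)) = (394952 + (-6 + 9*(-138)*(-21)))/(229/8 - 53101) = (394952 + (-6 + 26082))/(-424579/8) = (394952 + 26076)*(-8/424579) = 421028*(-8/424579) = -50272/6337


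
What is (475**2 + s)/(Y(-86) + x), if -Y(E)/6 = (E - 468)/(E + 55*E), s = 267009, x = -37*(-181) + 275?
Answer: 593131336/8393457 ≈ 70.666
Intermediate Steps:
x = 6972 (x = 6697 + 275 = 6972)
Y(E) = -3*(-468 + E)/(28*E) (Y(E) = -6*(E - 468)/(E + 55*E) = -6*(-468 + E)/(56*E) = -6*(-468 + E)*1/(56*E) = -3*(-468 + E)/(28*E))
(475**2 + s)/(Y(-86) + x) = (475**2 + 267009)/((3/28)*(468 - 1*(-86))/(-86) + 6972) = (225625 + 267009)/((3/28)*(-1/86)*(468 + 86) + 6972) = 492634/((3/28)*(-1/86)*554 + 6972) = 492634/(-831/1204 + 6972) = 492634/(8393457/1204) = 492634*(1204/8393457) = 593131336/8393457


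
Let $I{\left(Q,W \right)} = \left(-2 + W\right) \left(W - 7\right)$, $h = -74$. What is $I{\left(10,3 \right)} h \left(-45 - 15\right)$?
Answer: $-17760$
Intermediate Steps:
$I{\left(Q,W \right)} = \left(-7 + W\right) \left(-2 + W\right)$ ($I{\left(Q,W \right)} = \left(-2 + W\right) \left(-7 + W\right) = \left(-7 + W\right) \left(-2 + W\right)$)
$I{\left(10,3 \right)} h \left(-45 - 15\right) = \left(14 + 3^{2} - 27\right) \left(-74\right) \left(-45 - 15\right) = \left(14 + 9 - 27\right) \left(-74\right) \left(-60\right) = \left(-4\right) \left(-74\right) \left(-60\right) = 296 \left(-60\right) = -17760$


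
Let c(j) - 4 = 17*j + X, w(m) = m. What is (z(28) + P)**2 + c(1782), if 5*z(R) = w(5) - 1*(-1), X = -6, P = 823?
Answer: 17739941/25 ≈ 7.0960e+5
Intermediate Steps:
z(R) = 6/5 (z(R) = (5 - 1*(-1))/5 = (5 + 1)/5 = (1/5)*6 = 6/5)
c(j) = -2 + 17*j (c(j) = 4 + (17*j - 6) = 4 + (-6 + 17*j) = -2 + 17*j)
(z(28) + P)**2 + c(1782) = (6/5 + 823)**2 + (-2 + 17*1782) = (4121/5)**2 + (-2 + 30294) = 16982641/25 + 30292 = 17739941/25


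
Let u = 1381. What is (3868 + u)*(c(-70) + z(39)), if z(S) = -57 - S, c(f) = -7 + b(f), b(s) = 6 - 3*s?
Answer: 593137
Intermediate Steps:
c(f) = -1 - 3*f (c(f) = -7 + (6 - 3*f) = -1 - 3*f)
(3868 + u)*(c(-70) + z(39)) = (3868 + 1381)*((-1 - 3*(-70)) + (-57 - 1*39)) = 5249*((-1 + 210) + (-57 - 39)) = 5249*(209 - 96) = 5249*113 = 593137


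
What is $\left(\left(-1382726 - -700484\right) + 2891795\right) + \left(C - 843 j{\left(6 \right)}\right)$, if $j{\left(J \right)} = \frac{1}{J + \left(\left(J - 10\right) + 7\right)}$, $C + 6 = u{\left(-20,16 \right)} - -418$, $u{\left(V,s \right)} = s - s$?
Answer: $\frac{6629614}{3} \approx 2.2099 \cdot 10^{6}$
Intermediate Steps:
$u{\left(V,s \right)} = 0$
$C = 412$ ($C = -6 + \left(0 - -418\right) = -6 + \left(0 + 418\right) = -6 + 418 = 412$)
$j{\left(J \right)} = \frac{1}{-3 + 2 J}$ ($j{\left(J \right)} = \frac{1}{J + \left(\left(-10 + J\right) + 7\right)} = \frac{1}{J + \left(-3 + J\right)} = \frac{1}{-3 + 2 J}$)
$\left(\left(-1382726 - -700484\right) + 2891795\right) + \left(C - 843 j{\left(6 \right)}\right) = \left(\left(-1382726 - -700484\right) + 2891795\right) + \left(412 - \frac{843}{-3 + 2 \cdot 6}\right) = \left(\left(-1382726 + 700484\right) + 2891795\right) + \left(412 - \frac{843}{-3 + 12}\right) = \left(-682242 + 2891795\right) + \left(412 - \frac{843}{9}\right) = 2209553 + \left(412 - \frac{281}{3}\right) = 2209553 + \frac{955}{3} = \frac{6629614}{3}$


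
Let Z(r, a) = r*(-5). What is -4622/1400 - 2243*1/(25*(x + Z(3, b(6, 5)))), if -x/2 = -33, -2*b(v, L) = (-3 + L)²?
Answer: -36133/7140 ≈ -5.0606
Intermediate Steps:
b(v, L) = -(-3 + L)²/2
Z(r, a) = -5*r
x = 66 (x = -2*(-33) = 66)
-4622/1400 - 2243*1/(25*(x + Z(3, b(6, 5)))) = -4622/1400 - 2243*1/(25*(66 - 5*3)) = -4622*1/1400 - 2243*1/(25*(66 - 15)) = -2311/700 - 2243/(25*51) = -2311/700 - 2243/1275 = -36133/7140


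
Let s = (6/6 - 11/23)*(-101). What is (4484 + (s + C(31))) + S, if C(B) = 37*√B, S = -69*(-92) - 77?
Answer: 246153/23 + 37*√31 ≈ 10908.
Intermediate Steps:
S = 6271 (S = 6348 - 77 = 6271)
s = -1212/23 (s = (6*(⅙) - 11*1/23)*(-101) = (1 - 11/23)*(-101) = (12/23)*(-101) = -1212/23 ≈ -52.696)
(4484 + (s + C(31))) + S = (4484 + (-1212/23 + 37*√31)) + 6271 = (101920/23 + 37*√31) + 6271 = 246153/23 + 37*√31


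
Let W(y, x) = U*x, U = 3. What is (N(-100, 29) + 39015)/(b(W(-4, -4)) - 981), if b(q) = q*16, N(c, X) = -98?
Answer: -38917/1173 ≈ -33.177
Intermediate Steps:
W(y, x) = 3*x
b(q) = 16*q
(N(-100, 29) + 39015)/(b(W(-4, -4)) - 981) = (-98 + 39015)/(16*(3*(-4)) - 981) = 38917/(16*(-12) - 981) = 38917/(-192 - 981) = 38917/(-1173) = 38917*(-1/1173) = -38917/1173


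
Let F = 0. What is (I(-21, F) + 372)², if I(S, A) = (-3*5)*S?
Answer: 471969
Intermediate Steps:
I(S, A) = -15*S
(I(-21, F) + 372)² = (-15*(-21) + 372)² = (315 + 372)² = 687² = 471969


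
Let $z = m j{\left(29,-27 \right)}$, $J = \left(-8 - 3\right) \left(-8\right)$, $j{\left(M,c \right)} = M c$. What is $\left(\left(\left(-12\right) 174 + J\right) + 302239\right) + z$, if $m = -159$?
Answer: $424736$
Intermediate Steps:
$J = 88$ ($J = \left(-11\right) \left(-8\right) = 88$)
$z = 124497$ ($z = - 159 \cdot 29 \left(-27\right) = \left(-159\right) \left(-783\right) = 124497$)
$\left(\left(\left(-12\right) 174 + J\right) + 302239\right) + z = \left(\left(\left(-12\right) 174 + 88\right) + 302239\right) + 124497 = \left(\left(-2088 + 88\right) + 302239\right) + 124497 = \left(-2000 + 302239\right) + 124497 = 300239 + 124497 = 424736$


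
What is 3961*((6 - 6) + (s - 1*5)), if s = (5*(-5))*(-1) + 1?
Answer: 83181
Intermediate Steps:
s = 26 (s = -25*(-1) + 1 = 25 + 1 = 26)
3961*((6 - 6) + (s - 1*5)) = 3961*((6 - 6) + (26 - 1*5)) = 3961*(0 + (26 - 5)) = 3961*(0 + 21) = 3961*21 = 83181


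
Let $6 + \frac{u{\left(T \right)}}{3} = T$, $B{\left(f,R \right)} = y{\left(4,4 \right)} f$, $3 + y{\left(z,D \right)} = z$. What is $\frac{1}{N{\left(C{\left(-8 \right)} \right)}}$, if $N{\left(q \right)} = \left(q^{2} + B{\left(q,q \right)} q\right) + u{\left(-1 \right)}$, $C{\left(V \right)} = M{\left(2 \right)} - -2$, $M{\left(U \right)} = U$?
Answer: $\frac{1}{11} \approx 0.090909$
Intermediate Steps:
$y{\left(z,D \right)} = -3 + z$
$B{\left(f,R \right)} = f$ ($B{\left(f,R \right)} = \left(-3 + 4\right) f = 1 f = f$)
$u{\left(T \right)} = -18 + 3 T$
$C{\left(V \right)} = 4$ ($C{\left(V \right)} = 2 - -2 = 2 + 2 = 4$)
$N{\left(q \right)} = -21 + 2 q^{2}$ ($N{\left(q \right)} = \left(q^{2} + q q\right) + \left(-18 + 3 \left(-1\right)\right) = \left(q^{2} + q^{2}\right) - 21 = 2 q^{2} - 21 = -21 + 2 q^{2}$)
$\frac{1}{N{\left(C{\left(-8 \right)} \right)}} = \frac{1}{-21 + 2 \cdot 4^{2}} = \frac{1}{-21 + 2 \cdot 16} = \frac{1}{-21 + 32} = \frac{1}{11}$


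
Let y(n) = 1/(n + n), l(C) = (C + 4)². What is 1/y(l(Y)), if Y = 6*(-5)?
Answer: 1352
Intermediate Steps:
Y = -30
l(C) = (4 + C)²
y(n) = 1/(2*n)
1/y(l(Y)) = 1/(1/(2*((4 - 30)²))) = 1/(1/(2*((-26)²))) = 1/((½)/676) = 1/((½)*(1/676)) = 1/(1/1352) = 1352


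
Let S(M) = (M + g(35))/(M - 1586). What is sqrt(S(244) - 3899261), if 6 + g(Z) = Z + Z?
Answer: I*sqrt(14509151035)/61 ≈ 1974.7*I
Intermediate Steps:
g(Z) = -6 + 2*Z (g(Z) = -6 + (Z + Z) = -6 + 2*Z)
S(M) = (64 + M)/(-1586 + M) (S(M) = (M + (-6 + 2*35))/(M - 1586) = (M + (-6 + 70))/(-1586 + M) = (M + 64)/(-1586 + M) = (64 + M)/(-1586 + M))
sqrt(S(244) - 3899261) = sqrt((64 + 244)/(-1586 + 244) - 3899261) = sqrt(308/(-1342) - 3899261) = sqrt(-1/1342*308 - 3899261) = sqrt(-14/61 - 3899261) = sqrt(-237854935/61) = I*sqrt(14509151035)/61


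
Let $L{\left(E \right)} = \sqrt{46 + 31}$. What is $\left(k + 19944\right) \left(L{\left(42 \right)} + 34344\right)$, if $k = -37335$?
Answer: $-597276504 - 17391 \sqrt{77} \approx -5.9743 \cdot 10^{8}$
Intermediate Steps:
$L{\left(E \right)} = \sqrt{77}$
$\left(k + 19944\right) \left(L{\left(42 \right)} + 34344\right) = \left(-37335 + 19944\right) \left(\sqrt{77} + 34344\right) = - 17391 \left(34344 + \sqrt{77}\right) = -597276504 - 17391 \sqrt{77}$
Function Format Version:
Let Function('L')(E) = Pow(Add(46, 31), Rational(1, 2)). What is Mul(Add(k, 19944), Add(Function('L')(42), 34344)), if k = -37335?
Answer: Add(-597276504, Mul(-17391, Pow(77, Rational(1, 2)))) ≈ -5.9743e+8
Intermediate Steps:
Function('L')(E) = Pow(77, Rational(1, 2))
Mul(Add(k, 19944), Add(Function('L')(42), 34344)) = Mul(Add(-37335, 19944), Add(Pow(77, Rational(1, 2)), 34344)) = Mul(-17391, Add(34344, Pow(77, Rational(1, 2)))) = Add(-597276504, Mul(-17391, Pow(77, Rational(1, 2))))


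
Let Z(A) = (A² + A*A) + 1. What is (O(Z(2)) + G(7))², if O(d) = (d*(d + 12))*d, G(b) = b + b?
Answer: 2941225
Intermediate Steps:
G(b) = 2*b
Z(A) = 1 + 2*A² (Z(A) = (A² + A²) + 1 = 2*A² + 1 = 1 + 2*A²)
O(d) = d²*(12 + d) (O(d) = (d*(12 + d))*d = d²*(12 + d))
(O(Z(2)) + G(7))² = ((1 + 2*2²)²*(12 + (1 + 2*2²)) + 2*7)² = ((1 + 2*4)²*(12 + (1 + 2*4)) + 14)² = ((1 + 8)²*(12 + (1 + 8)) + 14)² = (9²*(12 + 9) + 14)² = (81*21 + 14)² = (1701 + 14)² = 1715² = 2941225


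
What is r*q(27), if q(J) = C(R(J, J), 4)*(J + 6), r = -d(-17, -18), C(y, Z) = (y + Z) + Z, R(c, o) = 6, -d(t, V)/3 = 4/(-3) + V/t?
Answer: -6468/17 ≈ -380.47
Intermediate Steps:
d(t, V) = 4 - 3*V/t (d(t, V) = -3*(4/(-3) + V/t) = -3*(4*(-⅓) + V/t) = -3*(-4/3 + V/t) = 4 - 3*V/t)
C(y, Z) = y + 2*Z (C(y, Z) = (Z + y) + Z = y + 2*Z)
r = -14/17 (r = -(4 - 3*(-18)/(-17)) = -(4 - 3*(-18)*(-1/17)) = -(4 - 54/17) = -1*14/17 = -14/17 ≈ -0.82353)
q(J) = 84 + 14*J (q(J) = (6 + 2*4)*(J + 6) = (6 + 8)*(6 + J) = 14*(6 + J) = 84 + 14*J)
r*q(27) = -14*(84 + 14*27)/17 = -14*(84 + 378)/17 = -14/17*462 = -6468/17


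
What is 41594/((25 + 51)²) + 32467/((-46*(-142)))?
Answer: 57402675/4716104 ≈ 12.172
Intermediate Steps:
41594/((25 + 51)²) + 32467/((-46*(-142))) = 41594/(76²) + 32467/6532 = 41594/5776 + 32467*(1/6532) = 41594*(1/5776) + 32467/6532 = 20797/2888 + 32467/6532 = 57402675/4716104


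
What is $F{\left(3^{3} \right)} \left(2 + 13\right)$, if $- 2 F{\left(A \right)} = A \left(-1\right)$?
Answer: $\frac{405}{2} \approx 202.5$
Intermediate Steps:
$F{\left(A \right)} = \frac{A}{2}$ ($F{\left(A \right)} = - \frac{A \left(-1\right)}{2} = - \frac{\left(-1\right) A}{2} = \frac{A}{2}$)
$F{\left(3^{3} \right)} \left(2 + 13\right) = \frac{3^{3}}{2} \left(2 + 13\right) = \frac{1}{2} \cdot 27 \cdot 15 = \frac{27}{2} \cdot 15 = \frac{405}{2}$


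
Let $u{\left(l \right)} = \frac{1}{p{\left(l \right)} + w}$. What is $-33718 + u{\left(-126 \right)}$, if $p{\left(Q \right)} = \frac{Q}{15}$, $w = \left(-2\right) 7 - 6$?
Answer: $- \frac{4787961}{142} \approx -33718.0$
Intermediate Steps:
$w = -20$ ($w = -14 - 6 = -20$)
$p{\left(Q \right)} = \frac{Q}{15}$ ($p{\left(Q \right)} = Q \frac{1}{15} = \frac{Q}{15}$)
$u{\left(l \right)} = \frac{1}{-20 + \frac{l}{15}}$ ($u{\left(l \right)} = \frac{1}{\frac{l}{15} - 20} = \frac{1}{-20 + \frac{l}{15}}$)
$-33718 + u{\left(-126 \right)} = -33718 + \frac{15}{-300 - 126} = -33718 + \frac{15}{-426} = -33718 + 15 \left(- \frac{1}{426}\right) = -33718 - \frac{5}{142} = - \frac{4787961}{142}$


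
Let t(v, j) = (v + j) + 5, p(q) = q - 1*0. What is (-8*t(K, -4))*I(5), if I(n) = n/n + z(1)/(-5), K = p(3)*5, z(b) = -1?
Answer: -768/5 ≈ -153.60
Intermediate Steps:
p(q) = q (p(q) = q + 0 = q)
K = 15 (K = 3*5 = 15)
I(n) = 6/5 (I(n) = n/n - 1/(-5) = 1 - 1*(-⅕) = 1 + ⅕ = 6/5)
t(v, j) = 5 + j + v (t(v, j) = (j + v) + 5 = 5 + j + v)
(-8*t(K, -4))*I(5) = -8*(5 - 4 + 15)*(6/5) = -8*16*(6/5) = -128*6/5 = -768/5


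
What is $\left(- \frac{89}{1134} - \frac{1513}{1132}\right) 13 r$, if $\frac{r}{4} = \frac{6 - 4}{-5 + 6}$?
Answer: $- \frac{23614370}{160461} \approx -147.17$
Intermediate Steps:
$r = 8$ ($r = 4 \frac{6 - 4}{-5 + 6} = 4 \cdot \frac{2}{1} = 4 \cdot 2 \cdot 1 = 4 \cdot 2 = 8$)
$\left(- \frac{89}{1134} - \frac{1513}{1132}\right) 13 r = \left(- \frac{89}{1134} - \frac{1513}{1132}\right) 13 \cdot 8 = \left(\left(-89\right) \frac{1}{1134} - \frac{1513}{1132}\right) 104 = \left(- \frac{89}{1134} - \frac{1513}{1132}\right) 104 = \left(- \frac{908245}{641844}\right) 104 = - \frac{23614370}{160461}$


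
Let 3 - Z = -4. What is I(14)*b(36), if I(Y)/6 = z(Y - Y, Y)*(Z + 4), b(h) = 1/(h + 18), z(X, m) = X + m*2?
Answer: 308/9 ≈ 34.222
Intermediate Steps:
Z = 7 (Z = 3 - 1*(-4) = 3 + 4 = 7)
z(X, m) = X + 2*m
b(h) = 1/(18 + h)
I(Y) = 132*Y (I(Y) = 6*(((Y - Y) + 2*Y)*(7 + 4)) = 6*((0 + 2*Y)*11) = 6*((2*Y)*11) = 6*(22*Y) = 132*Y)
I(14)*b(36) = (132*14)/(18 + 36) = 1848/54 = 1848*(1/54) = 308/9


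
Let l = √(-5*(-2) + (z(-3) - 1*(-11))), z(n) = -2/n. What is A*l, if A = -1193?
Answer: -1193*√195/3 ≈ -5553.1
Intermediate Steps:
l = √195/3 (l = √(-5*(-2) + (-2/(-3) - 1*(-11))) = √(10 + (-2*(-⅓) + 11)) = √(10 + (⅔ + 11)) = √(10 + 35/3) = √(65/3) = √195/3 ≈ 4.6547)
A*l = -1193*√195/3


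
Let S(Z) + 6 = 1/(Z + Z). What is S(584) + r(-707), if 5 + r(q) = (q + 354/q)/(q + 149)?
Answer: -2241990739/230391504 ≈ -9.7312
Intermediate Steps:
S(Z) = -6 + 1/(2*Z) (S(Z) = -6 + 1/(Z + Z) = -6 + 1/(2*Z))
r(q) = -5 + (q + 354/q)/(149 + q) (r(q) = -5 + (q + 354/q)/(q + 149) = -5 + (q + 354/q)/(149 + q))
S(584) + r(-707) = (-6 + (½)/584) + (354 - 745*(-707) - 4*(-707)²)/((-707)*(149 - 707)) = (-6 + (½)*(1/584)) - 1/707*(354 + 526715 - 4*499849)/(-558) = (-6 + 1/1168) - 1/707*(-1/558)*(354 + 526715 - 1999396) = -7007/1168 - 1/707*(-1/558)*(-1472327) = -7007/1168 - 1472327/394506 = -2241990739/230391504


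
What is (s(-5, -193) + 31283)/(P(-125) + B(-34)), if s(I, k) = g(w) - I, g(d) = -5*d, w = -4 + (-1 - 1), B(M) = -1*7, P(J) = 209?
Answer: 15659/101 ≈ 155.04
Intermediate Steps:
B(M) = -7
w = -6 (w = -4 - 2 = -6)
s(I, k) = 30 - I (s(I, k) = -5*(-6) - I = 30 - I)
(s(-5, -193) + 31283)/(P(-125) + B(-34)) = ((30 - 1*(-5)) + 31283)/(209 - 7) = ((30 + 5) + 31283)/202 = (35 + 31283)*(1/202) = 31318*(1/202) = 15659/101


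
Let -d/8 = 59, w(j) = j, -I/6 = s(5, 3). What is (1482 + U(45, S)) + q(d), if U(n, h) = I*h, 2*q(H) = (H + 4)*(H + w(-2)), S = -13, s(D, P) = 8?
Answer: 113022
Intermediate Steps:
I = -48 (I = -6*8 = -48)
d = -472 (d = -8*59 = -472)
q(H) = (-2 + H)*(4 + H)/2 (q(H) = ((H + 4)*(H - 2))/2 = ((4 + H)*(-2 + H))/2 = ((-2 + H)*(4 + H))/2 = (-2 + H)*(4 + H)/2)
U(n, h) = -48*h
(1482 + U(45, S)) + q(d) = (1482 - 48*(-13)) + (-4 - 472 + (½)*(-472)²) = (1482 + 624) + (-4 - 472 + (½)*222784) = 2106 + (-4 - 472 + 111392) = 2106 + 110916 = 113022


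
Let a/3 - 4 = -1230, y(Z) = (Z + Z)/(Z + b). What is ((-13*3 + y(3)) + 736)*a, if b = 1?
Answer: -2569083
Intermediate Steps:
y(Z) = 2*Z/(1 + Z) (y(Z) = (Z + Z)/(Z + 1) = (2*Z)/(1 + Z) = 2*Z/(1 + Z))
a = -3678 (a = 12 + 3*(-1230) = 12 - 3690 = -3678)
((-13*3 + y(3)) + 736)*a = ((-13*3 + 2*3/(1 + 3)) + 736)*(-3678) = ((-39 + 2*3/4) + 736)*(-3678) = ((-39 + 2*3*(¼)) + 736)*(-3678) = ((-39 + 3/2) + 736)*(-3678) = (-75/2 + 736)*(-3678) = (1397/2)*(-3678) = -2569083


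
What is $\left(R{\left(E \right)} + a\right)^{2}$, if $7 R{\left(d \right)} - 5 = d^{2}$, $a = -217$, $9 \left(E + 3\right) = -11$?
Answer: $\frac{14687016100}{321489} \approx 45684.0$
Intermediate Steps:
$E = - \frac{38}{9}$ ($E = -3 + \frac{1}{9} \left(-11\right) = -3 - \frac{11}{9} = - \frac{38}{9} \approx -4.2222$)
$R{\left(d \right)} = \frac{5}{7} + \frac{d^{2}}{7}$
$\left(R{\left(E \right)} + a\right)^{2} = \left(\left(\frac{5}{7} + \frac{\left(- \frac{38}{9}\right)^{2}}{7}\right) - 217\right)^{2} = \left(\left(\frac{5}{7} + \frac{1}{7} \cdot \frac{1444}{81}\right) - 217\right)^{2} = \left(\left(\frac{5}{7} + \frac{1444}{567}\right) - 217\right)^{2} = \left(\frac{1849}{567} - 217\right)^{2} = \left(- \frac{121190}{567}\right)^{2} = \frac{14687016100}{321489}$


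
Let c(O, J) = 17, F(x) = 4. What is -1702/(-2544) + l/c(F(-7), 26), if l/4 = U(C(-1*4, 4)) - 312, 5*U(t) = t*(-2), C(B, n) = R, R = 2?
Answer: -463841/6360 ≈ -72.931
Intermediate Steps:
C(B, n) = 2
U(t) = -2*t/5 (U(t) = (t*(-2))/5 = (-2*t)/5 = -2*t/5)
l = -6256/5 (l = 4*(-⅖*2 - 312) = 4*(-⅘ - 312) = 4*(-1564/5) = -6256/5 ≈ -1251.2)
-1702/(-2544) + l/c(F(-7), 26) = -1702/(-2544) - 6256/5/17 = -1702*(-1/2544) - 6256/5*1/17 = 851/1272 - 368/5 = -463841/6360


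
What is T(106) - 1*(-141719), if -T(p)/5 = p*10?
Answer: 136419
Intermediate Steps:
T(p) = -50*p (T(p) = -5*p*10 = -50*p)
T(106) - 1*(-141719) = -50*106 - 1*(-141719) = -5300 + 141719 = 136419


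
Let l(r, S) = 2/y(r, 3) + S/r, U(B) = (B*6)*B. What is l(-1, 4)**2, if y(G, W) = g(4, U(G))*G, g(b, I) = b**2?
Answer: 1089/64 ≈ 17.016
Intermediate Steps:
U(B) = 6*B**2 (U(B) = (6*B)*B = 6*B**2)
y(G, W) = 16*G (y(G, W) = 4**2*G = 16*G)
l(r, S) = 1/(8*r) + S/r (l(r, S) = 2/((16*r)) + S/r = 2*(1/(16*r)) + S/r = 1/(8*r) + S/r)
l(-1, 4)**2 = ((1/8 + 4)/(-1))**2 = (-1*33/8)**2 = (-33/8)**2 = 1089/64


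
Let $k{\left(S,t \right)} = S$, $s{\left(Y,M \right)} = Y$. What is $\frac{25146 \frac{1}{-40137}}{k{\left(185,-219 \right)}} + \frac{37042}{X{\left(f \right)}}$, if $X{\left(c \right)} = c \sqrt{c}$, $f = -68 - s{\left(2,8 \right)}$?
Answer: $- \frac{8382}{2475115} + \frac{18521 i \sqrt{70}}{2450} \approx -0.0033865 + 63.248 i$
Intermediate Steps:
$f = -70$ ($f = -68 - 2 = -70$)
$X{\left(c \right)} = c^{\frac{3}{2}}$
$\frac{25146 \frac{1}{-40137}}{k{\left(185,-219 \right)}} + \frac{37042}{X{\left(f \right)}} = \frac{25146 \frac{1}{-40137}}{185} + \frac{37042}{\left(-70\right)^{\frac{3}{2}}} = 25146 \left(- \frac{1}{40137}\right) \frac{1}{185} + \frac{37042}{\left(-70\right) i \sqrt{70}} = \left(- \frac{8382}{13379}\right) \frac{1}{185} + 37042 \frac{i \sqrt{70}}{4900} = - \frac{8382}{2475115} + \frac{18521 i \sqrt{70}}{2450}$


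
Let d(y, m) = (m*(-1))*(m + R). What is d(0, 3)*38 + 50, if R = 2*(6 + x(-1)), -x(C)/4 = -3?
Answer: -4396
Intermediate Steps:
x(C) = 12 (x(C) = -4*(-3) = 12)
R = 36 (R = 2*(6 + 12) = 2*18 = 36)
d(y, m) = -m*(36 + m) (d(y, m) = (m*(-1))*(m + 36) = (-m)*(36 + m) = -m*(36 + m))
d(0, 3)*38 + 50 = -1*3*(36 + 3)*38 + 50 = -1*3*39*38 + 50 = -117*38 + 50 = -4446 + 50 = -4396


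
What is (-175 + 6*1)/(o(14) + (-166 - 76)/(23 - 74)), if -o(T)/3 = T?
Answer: 8619/1900 ≈ 4.5363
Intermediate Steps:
o(T) = -3*T
(-175 + 6*1)/(o(14) + (-166 - 76)/(23 - 74)) = (-175 + 6*1)/(-3*14 + (-166 - 76)/(23 - 74)) = (-175 + 6)/(-42 - 242/(-51)) = -169/(-42 - 242*(-1/51)) = -169/(-42 + 242/51) = -169/(-1900/51) = -169*(-51/1900) = 8619/1900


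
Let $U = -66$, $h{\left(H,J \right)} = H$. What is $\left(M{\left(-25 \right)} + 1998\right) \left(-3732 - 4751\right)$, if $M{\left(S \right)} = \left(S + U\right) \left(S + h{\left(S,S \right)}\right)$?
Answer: $-55546684$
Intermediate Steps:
$M{\left(S \right)} = 2 S \left(-66 + S\right)$ ($M{\left(S \right)} = \left(S - 66\right) \left(S + S\right) = \left(-66 + S\right) 2 S = 2 S \left(-66 + S\right)$)
$\left(M{\left(-25 \right)} + 1998\right) \left(-3732 - 4751\right) = \left(2 \left(-25\right) \left(-66 - 25\right) + 1998\right) \left(-3732 - 4751\right) = \left(2 \left(-25\right) \left(-91\right) + 1998\right) \left(-3732 - 4751\right) = \left(4550 + 1998\right) \left(-8483\right) = 6548 \left(-8483\right) = -55546684$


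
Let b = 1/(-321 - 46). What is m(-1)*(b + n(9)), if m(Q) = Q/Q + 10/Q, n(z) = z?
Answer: -29718/367 ≈ -80.975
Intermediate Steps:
m(Q) = 1 + 10/Q
b = -1/367 (b = 1/(-367) = -1/367 ≈ -0.0027248)
m(-1)*(b + n(9)) = ((10 - 1)/(-1))*(-1/367 + 9) = -1*9*(3302/367) = -9*3302/367 = -29718/367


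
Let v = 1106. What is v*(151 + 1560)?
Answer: 1892366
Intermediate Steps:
v*(151 + 1560) = 1106*(151 + 1560) = 1106*1711 = 1892366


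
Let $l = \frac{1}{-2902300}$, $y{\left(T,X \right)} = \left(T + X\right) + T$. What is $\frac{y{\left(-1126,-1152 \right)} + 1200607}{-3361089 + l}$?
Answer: $- \frac{3474642266900}{9754888604701} \approx -0.35619$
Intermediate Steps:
$y{\left(T,X \right)} = X + 2 T$
$l = - \frac{1}{2902300} \approx -3.4455 \cdot 10^{-7}$
$\frac{y{\left(-1126,-1152 \right)} + 1200607}{-3361089 + l} = \frac{\left(-1152 + 2 \left(-1126\right)\right) + 1200607}{-3361089 - \frac{1}{2902300}} = \frac{\left(-1152 - 2252\right) + 1200607}{- \frac{9754888604701}{2902300}} = \left(-3404 + 1200607\right) \left(- \frac{2902300}{9754888604701}\right) = 1197203 \left(- \frac{2902300}{9754888604701}\right) = - \frac{3474642266900}{9754888604701}$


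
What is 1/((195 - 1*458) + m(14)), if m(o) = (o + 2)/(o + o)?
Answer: -7/1837 ≈ -0.0038106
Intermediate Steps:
m(o) = (2 + o)/(2*o) (m(o) = (2 + o)/((2*o)) = (2 + o)*(1/(2*o)) = (2 + o)/(2*o))
1/((195 - 1*458) + m(14)) = 1/((195 - 1*458) + (1/2)*(2 + 14)/14) = 1/((195 - 458) + (1/2)*(1/14)*16) = 1/(-263 + 4/7) = 1/(-1837/7) = -7/1837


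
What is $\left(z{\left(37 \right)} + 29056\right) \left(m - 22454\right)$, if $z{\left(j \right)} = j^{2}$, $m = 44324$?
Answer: $665394750$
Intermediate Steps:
$\left(z{\left(37 \right)} + 29056\right) \left(m - 22454\right) = \left(37^{2} + 29056\right) \left(44324 - 22454\right) = \left(1369 + 29056\right) 21870 = 30425 \cdot 21870 = 665394750$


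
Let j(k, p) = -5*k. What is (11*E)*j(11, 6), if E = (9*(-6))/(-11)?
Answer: -2970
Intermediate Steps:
E = 54/11 (E = -54*(-1/11) = 54/11 ≈ 4.9091)
(11*E)*j(11, 6) = (11*(54/11))*(-5*11) = 54*(-55) = -2970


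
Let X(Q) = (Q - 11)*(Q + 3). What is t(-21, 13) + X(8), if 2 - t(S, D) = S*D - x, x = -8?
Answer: 234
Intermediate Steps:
t(S, D) = -6 - D*S (t(S, D) = 2 - (S*D - 1*(-8)) = 2 - (D*S + 8) = 2 - (8 + D*S) = 2 + (-8 - D*S) = -6 - D*S)
X(Q) = (-11 + Q)*(3 + Q)
t(-21, 13) + X(8) = (-6 - 1*13*(-21)) + (-33 + 8² - 8*8) = (-6 + 273) + (-33 + 64 - 64) = 267 - 33 = 234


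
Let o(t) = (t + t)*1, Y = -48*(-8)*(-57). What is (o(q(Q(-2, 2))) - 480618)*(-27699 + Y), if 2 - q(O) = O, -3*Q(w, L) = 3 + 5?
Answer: 23831941954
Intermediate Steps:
Q(w, L) = -8/3 (Q(w, L) = -(3 + 5)/3 = -1/3*8 = -8/3)
q(O) = 2 - O
Y = -21888 (Y = 384*(-57) = -21888)
o(t) = 2*t (o(t) = (2*t)*1 = 2*t)
(o(q(Q(-2, 2))) - 480618)*(-27699 + Y) = (2*(2 - 1*(-8/3)) - 480618)*(-27699 - 21888) = (2*(2 + 8/3) - 480618)*(-49587) = (2*(14/3) - 480618)*(-49587) = (28/3 - 480618)*(-49587) = -1441826/3*(-49587) = 23831941954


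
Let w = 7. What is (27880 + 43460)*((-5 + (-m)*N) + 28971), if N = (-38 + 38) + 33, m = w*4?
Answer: 2000516280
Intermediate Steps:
m = 28 (m = 7*4 = 28)
N = 33 (N = 0 + 33 = 33)
(27880 + 43460)*((-5 + (-m)*N) + 28971) = (27880 + 43460)*((-5 - 1*28*33) + 28971) = 71340*((-5 - 28*33) + 28971) = 71340*((-5 - 924) + 28971) = 71340*(-929 + 28971) = 71340*28042 = 2000516280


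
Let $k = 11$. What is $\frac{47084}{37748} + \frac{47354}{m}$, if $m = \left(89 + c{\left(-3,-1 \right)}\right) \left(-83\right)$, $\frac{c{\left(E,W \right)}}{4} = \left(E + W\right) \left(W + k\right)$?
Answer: $\frac{516246201}{55612241} \approx 9.283$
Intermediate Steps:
$c{\left(E,W \right)} = 4 \left(11 + W\right) \left(E + W\right)$ ($c{\left(E,W \right)} = 4 \left(E + W\right) \left(W + 11\right) = 4 \left(E + W\right) \left(11 + W\right) = 4 \left(11 + W\right) \left(E + W\right)$)
$m = 5893$ ($m = \left(89 + \left(4 \left(-1\right)^{2} + 44 \left(-3\right) + 44 \left(-1\right) + 4 \left(-3\right) \left(-1\right)\right)\right) \left(-83\right) = \left(89 + \left(4 \cdot 1 - 132 - 44 + 12\right)\right) \left(-83\right) = \left(89 + \left(4 - 132 - 44 + 12\right)\right) \left(-83\right) = \left(89 - 160\right) \left(-83\right) = \left(-71\right) \left(-83\right) = 5893$)
$\frac{47084}{37748} + \frac{47354}{m} = \frac{47084}{37748} + \frac{47354}{5893} = 47084 \cdot \frac{1}{37748} + 47354 \cdot \frac{1}{5893} = \frac{11771}{9437} + \frac{47354}{5893} = \frac{516246201}{55612241}$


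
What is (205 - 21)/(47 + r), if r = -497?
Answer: -92/225 ≈ -0.40889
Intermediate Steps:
(205 - 21)/(47 + r) = (205 - 21)/(47 - 497) = 184/(-450) = 184*(-1/450) = -92/225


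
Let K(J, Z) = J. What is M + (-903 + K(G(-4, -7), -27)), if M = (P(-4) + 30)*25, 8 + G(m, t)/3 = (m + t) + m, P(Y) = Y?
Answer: -322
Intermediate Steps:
G(m, t) = -24 + 3*t + 6*m (G(m, t) = -24 + 3*((m + t) + m) = -24 + 3*(t + 2*m) = -24 + (3*t + 6*m) = -24 + 3*t + 6*m)
M = 650 (M = (-4 + 30)*25 = 26*25 = 650)
M + (-903 + K(G(-4, -7), -27)) = 650 + (-903 + (-24 + 3*(-7) + 6*(-4))) = 650 + (-903 + (-24 - 21 - 24)) = 650 + (-903 - 69) = 650 - 972 = -322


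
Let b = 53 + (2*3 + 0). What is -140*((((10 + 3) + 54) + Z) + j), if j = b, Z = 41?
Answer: -23380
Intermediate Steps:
b = 59 (b = 53 + (6 + 0) = 53 + 6 = 59)
j = 59
-140*((((10 + 3) + 54) + Z) + j) = -140*((((10 + 3) + 54) + 41) + 59) = -140*(((13 + 54) + 41) + 59) = -140*((67 + 41) + 59) = -140*(108 + 59) = -140*167 = -23380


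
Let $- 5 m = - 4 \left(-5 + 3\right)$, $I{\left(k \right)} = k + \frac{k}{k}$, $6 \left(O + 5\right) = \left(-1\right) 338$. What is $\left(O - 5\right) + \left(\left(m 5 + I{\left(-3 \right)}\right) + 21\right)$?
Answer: $- \frac{166}{3} \approx -55.333$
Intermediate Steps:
$O = - \frac{184}{3}$ ($O = -5 + \frac{\left(-1\right) 338}{6} = -5 + \frac{1}{6} \left(-338\right) = -5 - \frac{169}{3} = - \frac{184}{3} \approx -61.333$)
$I{\left(k \right)} = 1 + k$ ($I{\left(k \right)} = k + 1 = 1 + k$)
$m = - \frac{8}{5}$ ($m = - \frac{\left(-4\right) \left(-5 + 3\right)}{5} = - \frac{\left(-4\right) \left(-2\right)}{5} = \left(- \frac{1}{5}\right) 8 = - \frac{8}{5} \approx -1.6$)
$\left(O - 5\right) + \left(\left(m 5 + I{\left(-3 \right)}\right) + 21\right) = \left(- \frac{184}{3} - 5\right) + \left(\left(\left(- \frac{8}{5}\right) 5 + \left(1 - 3\right)\right) + 21\right) = - \frac{199}{3} + \left(\left(-8 - 2\right) + 21\right) = - \frac{199}{3} + \left(-10 + 21\right) = - \frac{199}{3} + 11 = - \frac{166}{3}$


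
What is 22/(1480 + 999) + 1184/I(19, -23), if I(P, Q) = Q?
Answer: -2934630/57017 ≈ -51.469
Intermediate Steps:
22/(1480 + 999) + 1184/I(19, -23) = 22/(1480 + 999) + 1184/(-23) = 22/2479 + 1184*(-1/23) = 22*(1/2479) - 1184/23 = 22/2479 - 1184/23 = -2934630/57017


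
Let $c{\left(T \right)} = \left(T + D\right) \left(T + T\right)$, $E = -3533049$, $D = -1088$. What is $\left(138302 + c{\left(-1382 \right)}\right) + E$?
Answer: $3432333$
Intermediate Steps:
$c{\left(T \right)} = 2 T \left(-1088 + T\right)$ ($c{\left(T \right)} = \left(T - 1088\right) \left(T + T\right) = \left(-1088 + T\right) 2 T = 2 T \left(-1088 + T\right)$)
$\left(138302 + c{\left(-1382 \right)}\right) + E = \left(138302 + 2 \left(-1382\right) \left(-1088 - 1382\right)\right) - 3533049 = \left(138302 + 2 \left(-1382\right) \left(-2470\right)\right) - 3533049 = \left(138302 + 6827080\right) - 3533049 = 6965382 - 3533049 = 3432333$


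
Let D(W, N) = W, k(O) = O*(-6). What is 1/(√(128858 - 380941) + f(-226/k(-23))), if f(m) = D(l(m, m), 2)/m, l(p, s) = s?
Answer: 1/252084 - I*√252083/252084 ≈ 3.9669e-6 - 0.0019917*I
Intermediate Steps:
k(O) = -6*O
f(m) = 1 (f(m) = m/m = 1)
1/(√(128858 - 380941) + f(-226/k(-23))) = 1/(√(128858 - 380941) + 1) = 1/(√(-252083) + 1) = 1/(I*√252083 + 1) = 1/(1 + I*√252083)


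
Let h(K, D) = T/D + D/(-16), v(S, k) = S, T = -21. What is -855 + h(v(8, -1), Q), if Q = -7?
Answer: -13625/16 ≈ -851.56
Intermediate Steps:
h(K, D) = -21/D - D/16 (h(K, D) = -21/D + D/(-16) = -21/D + D*(-1/16) = -21/D - D/16)
-855 + h(v(8, -1), Q) = -855 + (-21/(-7) - 1/16*(-7)) = -855 + (-21*(-1/7) + 7/16) = -855 + (3 + 7/16) = -855 + 55/16 = -13625/16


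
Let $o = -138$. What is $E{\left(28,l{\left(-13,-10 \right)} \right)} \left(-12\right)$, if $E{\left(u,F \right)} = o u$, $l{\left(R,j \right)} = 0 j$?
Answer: $46368$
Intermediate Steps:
$l{\left(R,j \right)} = 0$
$E{\left(u,F \right)} = - 138 u$
$E{\left(28,l{\left(-13,-10 \right)} \right)} \left(-12\right) = \left(-138\right) 28 \left(-12\right) = \left(-3864\right) \left(-12\right) = 46368$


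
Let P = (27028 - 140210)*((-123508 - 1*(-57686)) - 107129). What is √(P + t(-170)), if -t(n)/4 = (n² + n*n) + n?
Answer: √19574709562 ≈ 1.3991e+5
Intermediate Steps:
t(n) = -8*n² - 4*n (t(n) = -4*((n² + n*n) + n) = -4*((n² + n²) + n) = -4*(2*n² + n) = -4*(n + 2*n²) = -8*n² - 4*n)
P = 19574940082 (P = -113182*((-123508 + 57686) - 107129) = -113182*(-65822 - 107129) = -113182*(-172951) = 19574940082)
√(P + t(-170)) = √(19574940082 - 4*(-170)*(1 + 2*(-170))) = √(19574940082 - 4*(-170)*(1 - 340)) = √(19574940082 - 4*(-170)*(-339)) = √(19574940082 - 230520) = √19574709562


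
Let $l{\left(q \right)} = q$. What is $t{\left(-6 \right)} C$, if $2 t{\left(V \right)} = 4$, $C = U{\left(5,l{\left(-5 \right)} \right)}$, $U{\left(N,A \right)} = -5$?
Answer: $-10$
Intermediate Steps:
$C = -5$
$t{\left(V \right)} = 2$ ($t{\left(V \right)} = \frac{1}{2} \cdot 4 = 2$)
$t{\left(-6 \right)} C = 2 \left(-5\right) = -10$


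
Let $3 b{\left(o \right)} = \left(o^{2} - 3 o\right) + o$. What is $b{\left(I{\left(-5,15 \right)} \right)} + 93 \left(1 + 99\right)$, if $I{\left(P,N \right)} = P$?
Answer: $\frac{27935}{3} \approx 9311.7$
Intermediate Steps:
$b{\left(o \right)} = - \frac{2 o}{3} + \frac{o^{2}}{3}$ ($b{\left(o \right)} = \frac{\left(o^{2} - 3 o\right) + o}{3} = \frac{o^{2} - 2 o}{3} = - \frac{2 o}{3} + \frac{o^{2}}{3}$)
$b{\left(I{\left(-5,15 \right)} \right)} + 93 \left(1 + 99\right) = \frac{1}{3} \left(-5\right) \left(-2 - 5\right) + 93 \left(1 + 99\right) = \frac{1}{3} \left(-5\right) \left(-7\right) + 93 \cdot 100 = \frac{35}{3} + 9300 = \frac{27935}{3}$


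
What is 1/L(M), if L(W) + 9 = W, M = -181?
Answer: -1/190 ≈ -0.0052632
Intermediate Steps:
L(W) = -9 + W
1/L(M) = 1/(-9 - 181) = 1/(-190) = -1/190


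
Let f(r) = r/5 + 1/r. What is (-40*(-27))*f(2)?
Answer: 972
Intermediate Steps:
f(r) = 1/r + r/5 (f(r) = r*(1/5) + 1/r = r/5 + 1/r = 1/r + r/5)
(-40*(-27))*f(2) = (-40*(-27))*(1/2 + (1/5)*2) = 1080*(1/2 + 2/5) = 1080*(9/10) = 972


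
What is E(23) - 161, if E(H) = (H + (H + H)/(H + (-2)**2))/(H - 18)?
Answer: -21068/135 ≈ -156.06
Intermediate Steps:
E(H) = (H + 2*H/(4 + H))/(-18 + H) (E(H) = (H + (2*H)/(H + 4))/(-18 + H) = (H + (2*H)/(4 + H))/(-18 + H) = (H + 2*H/(4 + H))/(-18 + H))
E(23) - 161 = 23*(6 + 23)/(-72 + 23**2 - 14*23) - 161 = 23*29/(-72 + 529 - 322) - 161 = 23*29/135 - 161 = 23*(1/135)*29 - 161 = 667/135 - 161 = -21068/135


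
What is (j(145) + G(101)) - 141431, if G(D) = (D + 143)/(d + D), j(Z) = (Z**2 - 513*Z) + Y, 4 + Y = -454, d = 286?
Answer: -75561119/387 ≈ -1.9525e+5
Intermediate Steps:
Y = -458 (Y = -4 - 454 = -458)
j(Z) = -458 + Z**2 - 513*Z (j(Z) = (Z**2 - 513*Z) - 458 = -458 + Z**2 - 513*Z)
G(D) = (143 + D)/(286 + D) (G(D) = (D + 143)/(286 + D) = (143 + D)/(286 + D))
(j(145) + G(101)) - 141431 = ((-458 + 145**2 - 513*145) + (143 + 101)/(286 + 101)) - 141431 = ((-458 + 21025 - 74385) + 244/387) - 141431 = (-53818 + (1/387)*244) - 141431 = (-53818 + 244/387) - 141431 = -20827322/387 - 141431 = -75561119/387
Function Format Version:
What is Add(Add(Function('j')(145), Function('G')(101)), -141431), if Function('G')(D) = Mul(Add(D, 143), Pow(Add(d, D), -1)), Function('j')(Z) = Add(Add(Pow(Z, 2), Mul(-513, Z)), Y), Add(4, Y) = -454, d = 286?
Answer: Rational(-75561119, 387) ≈ -1.9525e+5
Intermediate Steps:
Y = -458 (Y = Add(-4, -454) = -458)
Function('j')(Z) = Add(-458, Pow(Z, 2), Mul(-513, Z)) (Function('j')(Z) = Add(Add(Pow(Z, 2), Mul(-513, Z)), -458) = Add(-458, Pow(Z, 2), Mul(-513, Z)))
Function('G')(D) = Mul(Pow(Add(286, D), -1), Add(143, D)) (Function('G')(D) = Mul(Add(D, 143), Pow(Add(286, D), -1)) = Mul(Add(143, D), Pow(Add(286, D), -1)) = Mul(Pow(Add(286, D), -1), Add(143, D)))
Add(Add(Function('j')(145), Function('G')(101)), -141431) = Add(Add(Add(-458, Pow(145, 2), Mul(-513, 145)), Mul(Pow(Add(286, 101), -1), Add(143, 101))), -141431) = Add(Add(Add(-458, 21025, -74385), Mul(Pow(387, -1), 244)), -141431) = Add(Add(-53818, Mul(Rational(1, 387), 244)), -141431) = Add(Add(-53818, Rational(244, 387)), -141431) = Add(Rational(-20827322, 387), -141431) = Rational(-75561119, 387)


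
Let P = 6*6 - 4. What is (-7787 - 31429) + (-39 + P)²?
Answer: -39167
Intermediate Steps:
P = 32 (P = 36 - 4 = 32)
(-7787 - 31429) + (-39 + P)² = (-7787 - 31429) + (-39 + 32)² = -39216 + (-7)² = -39216 + 49 = -39167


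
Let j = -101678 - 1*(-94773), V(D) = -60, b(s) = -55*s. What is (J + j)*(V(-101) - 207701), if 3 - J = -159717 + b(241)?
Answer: -34502869270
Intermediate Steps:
J = 172975 (J = 3 - (-159717 - 55*241) = 3 - (-159717 - 13255) = 3 - 1*(-172972) = 3 + 172972 = 172975)
j = -6905 (j = -101678 + 94773 = -6905)
(J + j)*(V(-101) - 207701) = (172975 - 6905)*(-60 - 207701) = 166070*(-207761) = -34502869270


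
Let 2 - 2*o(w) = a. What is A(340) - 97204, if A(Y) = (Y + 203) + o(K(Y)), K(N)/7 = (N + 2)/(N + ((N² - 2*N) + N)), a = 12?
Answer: -96666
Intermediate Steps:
K(N) = 7*(2 + N)/N² (K(N) = 7*((N + 2)/(N + ((N² - 2*N) + N))) = 7*((2 + N)/(N + (N² - N))) = 7*((2 + N)/(N²)) = 7*((2 + N)/N²) = 7*(2 + N)/N²)
o(w) = -5 (o(w) = 1 - ½*12 = 1 - 6 = -5)
A(Y) = 198 + Y (A(Y) = (Y + 203) - 5 = (203 + Y) - 5 = 198 + Y)
A(340) - 97204 = (198 + 340) - 97204 = 538 - 97204 = -96666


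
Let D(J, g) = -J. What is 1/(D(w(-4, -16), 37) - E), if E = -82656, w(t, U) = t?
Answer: 1/82660 ≈ 1.2098e-5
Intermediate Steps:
1/(D(w(-4, -16), 37) - E) = 1/(-1*(-4) - 1*(-82656)) = 1/(4 + 82656) = 1/82660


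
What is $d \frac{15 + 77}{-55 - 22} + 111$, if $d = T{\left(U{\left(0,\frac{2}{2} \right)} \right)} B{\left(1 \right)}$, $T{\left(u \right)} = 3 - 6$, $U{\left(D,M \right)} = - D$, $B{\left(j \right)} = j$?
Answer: $\frac{8823}{77} \approx 114.58$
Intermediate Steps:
$T{\left(u \right)} = -3$ ($T{\left(u \right)} = 3 - 6 = -3$)
$d = -3$ ($d = \left(-3\right) 1 = -3$)
$d \frac{15 + 77}{-55 - 22} + 111 = - 3 \frac{15 + 77}{-55 - 22} + 111 = - 3 \frac{92}{-77} + 111 = - 3 \cdot 92 \left(- \frac{1}{77}\right) + 111 = \left(-3\right) \left(- \frac{92}{77}\right) + 111 = \frac{276}{77} + 111 = \frac{8823}{77}$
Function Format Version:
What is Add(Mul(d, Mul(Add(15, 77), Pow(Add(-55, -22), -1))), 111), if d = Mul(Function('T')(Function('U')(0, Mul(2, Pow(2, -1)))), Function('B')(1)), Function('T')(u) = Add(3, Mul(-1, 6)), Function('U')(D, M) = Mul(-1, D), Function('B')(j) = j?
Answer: Rational(8823, 77) ≈ 114.58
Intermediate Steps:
Function('T')(u) = -3 (Function('T')(u) = Add(3, -6) = -3)
d = -3 (d = Mul(-3, 1) = -3)
Add(Mul(d, Mul(Add(15, 77), Pow(Add(-55, -22), -1))), 111) = Add(Mul(-3, Mul(Add(15, 77), Pow(Add(-55, -22), -1))), 111) = Add(Mul(-3, Mul(92, Pow(-77, -1))), 111) = Add(Mul(-3, Mul(92, Rational(-1, 77))), 111) = Add(Mul(-3, Rational(-92, 77)), 111) = Add(Rational(276, 77), 111) = Rational(8823, 77)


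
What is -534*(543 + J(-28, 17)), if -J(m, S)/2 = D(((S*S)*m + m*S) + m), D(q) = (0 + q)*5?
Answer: -46192602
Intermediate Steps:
D(q) = 5*q (D(q) = q*5 = 5*q)
J(m, S) = -10*m - 10*S*m - 10*m*S² (J(m, S) = -10*(((S*S)*m + m*S) + m) = -10*((S²*m + S*m) + m) = -10*((m*S² + S*m) + m) = -10*((S*m + m*S²) + m) = -10*(m + S*m + m*S²) = -2*(5*m + 5*S*m + 5*m*S²) = -10*m - 10*S*m - 10*m*S²)
-534*(543 + J(-28, 17)) = -534*(543 - 10*(-28)*(1 + 17 + 17²)) = -534*(543 - 10*(-28)*(1 + 17 + 289)) = -534*(543 - 10*(-28)*307) = -534*(543 + 85960) = -534*86503 = -46192602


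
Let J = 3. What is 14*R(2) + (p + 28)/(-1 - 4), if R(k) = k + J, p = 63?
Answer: 259/5 ≈ 51.800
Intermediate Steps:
R(k) = 3 + k (R(k) = k + 3 = 3 + k)
14*R(2) + (p + 28)/(-1 - 4) = 14*(3 + 2) + (63 + 28)/(-1 - 4) = 14*5 + 91/(-5) = 70 + 91*(-1/5) = 70 - 91/5 = 259/5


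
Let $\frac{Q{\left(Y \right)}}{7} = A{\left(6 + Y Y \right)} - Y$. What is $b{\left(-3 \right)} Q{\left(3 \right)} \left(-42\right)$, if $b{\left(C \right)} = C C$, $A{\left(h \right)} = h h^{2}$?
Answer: $-8922312$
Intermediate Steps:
$A{\left(h \right)} = h^{3}$
$b{\left(C \right)} = C^{2}$
$Q{\left(Y \right)} = - 7 Y + 7 \left(6 + Y^{2}\right)^{3}$ ($Q{\left(Y \right)} = 7 \left(\left(6 + Y Y\right)^{3} - Y\right) = 7 \left(\left(6 + Y^{2}\right)^{3} - Y\right) = - 7 Y + 7 \left(6 + Y^{2}\right)^{3}$)
$b{\left(-3 \right)} Q{\left(3 \right)} \left(-42\right) = \left(-3\right)^{2} \left(\left(-7\right) 3 + 7 \left(6 + 3^{2}\right)^{3}\right) \left(-42\right) = 9 \left(-21 + 7 \left(6 + 9\right)^{3}\right) \left(-42\right) = 9 \left(-21 + 7 \cdot 15^{3}\right) \left(-42\right) = 9 \left(-21 + 7 \cdot 3375\right) \left(-42\right) = 9 \left(-21 + 23625\right) \left(-42\right) = 9 \cdot 23604 \left(-42\right) = 212436 \left(-42\right) = -8922312$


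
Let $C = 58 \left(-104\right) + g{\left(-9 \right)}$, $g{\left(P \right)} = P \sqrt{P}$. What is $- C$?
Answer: $6032 + 27 i \approx 6032.0 + 27.0 i$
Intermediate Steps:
$g{\left(P \right)} = P^{\frac{3}{2}}$
$C = -6032 - 27 i$ ($C = 58 \left(-104\right) + \left(-9\right)^{\frac{3}{2}} = -6032 - 27 i \approx -6032.0 - 27.0 i$)
$- C = - (-6032 - 27 i) = 6032 + 27 i$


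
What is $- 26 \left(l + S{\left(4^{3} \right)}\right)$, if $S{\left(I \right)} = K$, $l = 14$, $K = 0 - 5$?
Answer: $-234$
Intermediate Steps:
$K = -5$
$S{\left(I \right)} = -5$
$- 26 \left(l + S{\left(4^{3} \right)}\right) = - 26 \left(14 - 5\right) = \left(-26\right) 9 = -234$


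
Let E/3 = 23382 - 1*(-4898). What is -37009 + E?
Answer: 47831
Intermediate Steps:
E = 84840 (E = 3*(23382 - 1*(-4898)) = 3*(23382 + 4898) = 3*28280 = 84840)
-37009 + E = -37009 + 84840 = 47831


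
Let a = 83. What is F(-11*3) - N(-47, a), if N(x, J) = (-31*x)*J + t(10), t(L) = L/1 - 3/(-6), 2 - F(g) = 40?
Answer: -241959/2 ≈ -1.2098e+5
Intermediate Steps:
F(g) = -38 (F(g) = 2 - 1*40 = 2 - 40 = -38)
t(L) = ½ + L (t(L) = L*1 - 3*(-⅙) = L + ½ = ½ + L)
N(x, J) = 21/2 - 31*J*x (N(x, J) = (-31*x)*J + (½ + 10) = -31*J*x + 21/2 = 21/2 - 31*J*x)
F(-11*3) - N(-47, a) = -38 - (21/2 - 31*83*(-47)) = -38 - (21/2 + 120931) = -38 - 1*241883/2 = -38 - 241883/2 = -241959/2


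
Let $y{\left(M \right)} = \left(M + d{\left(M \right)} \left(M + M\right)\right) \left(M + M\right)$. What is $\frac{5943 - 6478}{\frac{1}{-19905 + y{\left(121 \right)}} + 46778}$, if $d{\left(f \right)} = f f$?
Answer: $- \frac{458733022035}{40109557578979} \approx -0.011437$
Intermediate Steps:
$d{\left(f \right)} = f^{2}$
$y{\left(M \right)} = 2 M \left(M + 2 M^{3}\right)$ ($y{\left(M \right)} = \left(M + M^{2} \left(M + M\right)\right) \left(M + M\right) = \left(M + M^{2} \cdot 2 M\right) 2 M = \left(M + 2 M^{3}\right) 2 M = 2 M \left(M + 2 M^{3}\right)$)
$\frac{5943 - 6478}{\frac{1}{-19905 + y{\left(121 \right)}} + 46778} = \frac{5943 - 6478}{\frac{1}{-19905 + 121^{2} \left(2 + 4 \cdot 121^{2}\right)} + 46778} = \frac{5943 - 6478}{\frac{1}{-19905 + 14641 \left(2 + 4 \cdot 14641\right)} + 46778} = - \frac{535}{\frac{1}{-19905 + 14641 \left(2 + 58564\right)} + 46778} = - \frac{535}{\frac{1}{-19905 + 14641 \cdot 58566} + 46778} = - \frac{535}{\frac{1}{-19905 + 857464806} + 46778} = - \frac{535}{\frac{1}{857444901} + 46778} = - \frac{535}{\frac{40109557578979}{857444901}} = \left(-535\right) \frac{857444901}{40109557578979} = - \frac{458733022035}{40109557578979}$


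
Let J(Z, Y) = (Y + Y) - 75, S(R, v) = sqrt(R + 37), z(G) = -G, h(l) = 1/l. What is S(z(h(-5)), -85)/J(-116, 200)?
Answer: sqrt(930)/1625 ≈ 0.018767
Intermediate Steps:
S(R, v) = sqrt(37 + R)
J(Z, Y) = -75 + 2*Y (J(Z, Y) = 2*Y - 75 = -75 + 2*Y)
S(z(h(-5)), -85)/J(-116, 200) = sqrt(37 - 1/(-5))/(-75 + 2*200) = sqrt(37 - 1*(-1/5))/(-75 + 400) = sqrt(37 + 1/5)/325 = sqrt(186/5)*(1/325) = (sqrt(930)/5)*(1/325) = sqrt(930)/1625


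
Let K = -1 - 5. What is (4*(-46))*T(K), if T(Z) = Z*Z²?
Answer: 39744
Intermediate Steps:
K = -6
T(Z) = Z³
(4*(-46))*T(K) = (4*(-46))*(-6)³ = -184*(-216) = 39744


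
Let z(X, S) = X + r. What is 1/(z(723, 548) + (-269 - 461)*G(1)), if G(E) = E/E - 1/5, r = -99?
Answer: 1/40 ≈ 0.025000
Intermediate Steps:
z(X, S) = -99 + X (z(X, S) = X - 99 = -99 + X)
G(E) = 4/5 (G(E) = 1 - 1*1/5 = 1 - 1/5 = 4/5)
1/(z(723, 548) + (-269 - 461)*G(1)) = 1/((-99 + 723) + (-269 - 461)*(4/5)) = 1/(624 - 730*4/5) = 1/(624 - 584) = 1/40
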